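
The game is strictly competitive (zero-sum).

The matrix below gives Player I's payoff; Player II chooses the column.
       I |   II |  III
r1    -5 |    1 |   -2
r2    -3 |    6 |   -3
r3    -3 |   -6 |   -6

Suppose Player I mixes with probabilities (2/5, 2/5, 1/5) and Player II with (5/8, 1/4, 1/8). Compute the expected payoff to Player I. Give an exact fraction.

Against (5/8, 1/4, 1/8), each row's expected payoff is r1: -25/8; r2: -3/4; r3: -33/8.
Taking the (2/5, 2/5, 1/5)-weighted average: (2/5)·(-25/8) + (2/5)·(-3/4) + (1/5)·(-33/8) = -19/8.

-19/8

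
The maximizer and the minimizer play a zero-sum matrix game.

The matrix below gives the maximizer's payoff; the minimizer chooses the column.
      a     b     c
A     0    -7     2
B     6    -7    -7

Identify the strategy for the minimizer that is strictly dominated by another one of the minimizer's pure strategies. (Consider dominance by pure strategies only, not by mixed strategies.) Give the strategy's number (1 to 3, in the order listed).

1

The minimizer prefers columns that give the maximizer less. Compare a with b: -7 < 0, -7 < 6.
So b strictly dominates a for the minimizer; a is strictly dominated.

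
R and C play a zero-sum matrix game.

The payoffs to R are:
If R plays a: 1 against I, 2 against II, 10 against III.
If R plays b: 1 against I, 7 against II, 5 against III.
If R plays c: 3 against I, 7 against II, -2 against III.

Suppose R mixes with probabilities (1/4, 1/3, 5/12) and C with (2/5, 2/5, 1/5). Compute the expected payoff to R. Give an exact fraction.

37/10

Against (2/5, 2/5, 1/5), each row's expected payoff is a: 16/5; b: 21/5; c: 18/5.
Taking the (1/4, 1/3, 5/12)-weighted average: (1/4)·(16/5) + (1/3)·(21/5) + (5/12)·(18/5) = 37/10.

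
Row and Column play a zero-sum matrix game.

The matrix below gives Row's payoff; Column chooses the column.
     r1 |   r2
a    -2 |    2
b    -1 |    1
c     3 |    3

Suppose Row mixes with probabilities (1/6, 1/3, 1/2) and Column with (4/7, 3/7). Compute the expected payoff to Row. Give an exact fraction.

Against (4/7, 3/7), each row's expected payoff is a: -2/7; b: -1/7; c: 3.
Taking the (1/6, 1/3, 1/2)-weighted average: (1/6)·(-2/7) + (1/3)·(-1/7) + (1/2)·(3) = 59/42.

59/42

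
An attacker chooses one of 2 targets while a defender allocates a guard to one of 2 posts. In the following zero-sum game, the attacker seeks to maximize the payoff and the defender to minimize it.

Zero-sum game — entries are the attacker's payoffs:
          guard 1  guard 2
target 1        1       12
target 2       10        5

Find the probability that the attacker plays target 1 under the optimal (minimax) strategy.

5/16

Row minima are 1 and 5, so the attacker's maximin is 5; column maxima are 10 and 12, so the defender's minimax is 10. These differ, so the equilibrium is in mixed strategies.
Let the attacker play target 1 with probability p. The defender is indifferent when p + 10(1−p) = 12p + 5(1−p), giving p = 5/16.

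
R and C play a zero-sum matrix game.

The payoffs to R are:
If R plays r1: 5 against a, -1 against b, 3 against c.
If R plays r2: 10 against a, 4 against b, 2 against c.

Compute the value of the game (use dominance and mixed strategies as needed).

Column a is strictly dominated by b for C (it gives R more in every row).
The remaining 2×2 game on (r1, r2) × (b, c) has no saddle point. Let R play r1 with probability p; indifference gives −p + 4(1−p) = 3p + 2(1−p), so p = 1/3.
Similarly C's optimal q on b is 1/6, and the value is -1·(1/6) + (3)·(5/6) = 7/3.

7/3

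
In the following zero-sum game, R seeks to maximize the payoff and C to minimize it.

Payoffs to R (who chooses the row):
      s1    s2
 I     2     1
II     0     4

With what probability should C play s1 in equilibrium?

Row minima are 1 and 0, so R's maximin is 1; column maxima are 2 and 4, so C's minimax is 2. These differ, so the equilibrium is in mixed strategies.
Let C play s1 with probability q. R is indifferent when 2q + (1−q) = 4(1−q), giving q = 3/5.

3/5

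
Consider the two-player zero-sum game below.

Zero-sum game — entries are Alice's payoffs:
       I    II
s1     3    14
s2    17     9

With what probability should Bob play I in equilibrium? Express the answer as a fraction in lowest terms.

5/19

Row minima are 3 and 9, so Alice's maximin is 9; column maxima are 17 and 14, so Bob's minimax is 14. These differ, so the equilibrium is in mixed strategies.
Let Bob play I with probability q. Alice is indifferent when 3q + 14(1−q) = 17q + 9(1−q), giving q = 5/19.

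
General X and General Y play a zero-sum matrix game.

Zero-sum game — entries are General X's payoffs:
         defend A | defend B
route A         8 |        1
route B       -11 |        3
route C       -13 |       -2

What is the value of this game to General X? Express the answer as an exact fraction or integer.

5/3

Row route C is strictly dominated by row route B, so General X never plays it.
The remaining 2×2 game on (route A, route B) × (defend A, defend B) has no saddle point. Let General X play route A with probability p; indifference gives 8p − 11(1−p) = p + 3(1−p), so p = 2/3.
Similarly General Y's optimal q on defend A is 2/21, and the value is 8·(2/21) + (1)·(19/21) = 5/3.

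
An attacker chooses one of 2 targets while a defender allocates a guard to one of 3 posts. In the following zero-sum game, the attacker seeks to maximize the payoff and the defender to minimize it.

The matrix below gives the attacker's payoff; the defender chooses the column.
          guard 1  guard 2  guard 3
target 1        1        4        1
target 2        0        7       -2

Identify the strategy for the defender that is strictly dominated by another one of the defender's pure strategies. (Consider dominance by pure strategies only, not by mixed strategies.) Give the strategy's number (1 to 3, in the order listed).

2

The defender prefers columns that give the attacker less. Compare guard 2 with guard 1: 1 < 4, 0 < 7.
So guard 1 strictly dominates guard 2 for the defender; guard 2 is strictly dominated.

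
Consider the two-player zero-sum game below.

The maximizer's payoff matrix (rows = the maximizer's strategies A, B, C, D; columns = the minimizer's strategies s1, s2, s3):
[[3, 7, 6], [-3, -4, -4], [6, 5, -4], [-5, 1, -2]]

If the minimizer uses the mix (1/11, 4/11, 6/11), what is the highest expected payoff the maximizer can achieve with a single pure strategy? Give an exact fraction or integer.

A: (3)·(1/11) + (7)·(4/11) + (6)·(6/11) = 67/11.
B: (-3)·(1/11) + (-4)·(4/11) + (-4)·(6/11) = -43/11.
C: (6)·(1/11) + (5)·(4/11) + (-4)·(6/11) = 2/11.
D: (-5)·(1/11) + (1)·(4/11) + (-2)·(6/11) = -13/11.
The best pure response is A with expected payoff 67/11.

67/11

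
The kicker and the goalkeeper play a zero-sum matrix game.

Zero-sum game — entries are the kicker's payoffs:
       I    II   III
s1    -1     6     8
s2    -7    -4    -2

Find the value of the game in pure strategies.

Row minima: -1, -7 → the kicker's maximin is -1.
Column maxima: -1, 6, 8 → the goalkeeper's minimax is -1.
They coincide at (s1, I), so the value is -1.

-1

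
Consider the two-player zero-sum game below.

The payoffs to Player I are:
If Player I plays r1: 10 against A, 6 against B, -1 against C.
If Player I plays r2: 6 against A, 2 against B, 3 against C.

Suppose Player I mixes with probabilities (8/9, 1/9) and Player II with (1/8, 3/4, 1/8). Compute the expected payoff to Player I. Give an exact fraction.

127/24

Against (1/8, 3/4, 1/8), each row's expected payoff is r1: 45/8; r2: 21/8.
Taking the (8/9, 1/9)-weighted average: (8/9)·(45/8) + (1/9)·(21/8) = 127/24.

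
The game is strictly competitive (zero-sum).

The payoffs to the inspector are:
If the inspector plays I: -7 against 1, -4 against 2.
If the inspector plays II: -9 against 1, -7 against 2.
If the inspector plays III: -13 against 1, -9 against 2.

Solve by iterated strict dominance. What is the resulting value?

Column 2 is strictly dominated by 1 for the inspectee (-7<-4, -9<-7, -13<-9); eliminate 2.
Row III is strictly dominated by row I (-7>-13); eliminate III.
Row II is strictly dominated by row I (-7>-9); eliminate II.
Only (I, 1) remains, with payoff -7.

-7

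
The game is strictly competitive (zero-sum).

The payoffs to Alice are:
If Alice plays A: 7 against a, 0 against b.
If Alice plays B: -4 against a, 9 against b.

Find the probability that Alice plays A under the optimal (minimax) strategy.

13/20

Row minima are 0 and -4, so Alice's maximin is 0; column maxima are 7 and 9, so Bob's minimax is 7. These differ, so the equilibrium is in mixed strategies.
Let Alice play A with probability p. Bob is indifferent when 7p − 4(1−p) = 9(1−p), giving p = 13/20.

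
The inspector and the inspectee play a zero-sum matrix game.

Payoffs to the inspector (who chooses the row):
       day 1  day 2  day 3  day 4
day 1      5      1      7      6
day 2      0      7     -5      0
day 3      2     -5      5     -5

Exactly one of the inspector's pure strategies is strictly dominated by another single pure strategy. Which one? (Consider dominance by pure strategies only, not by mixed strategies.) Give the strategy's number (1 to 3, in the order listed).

Compare day 3 with day 1: 5 > 2, 1 > -5, 7 > 5, 6 > -5.
So day 1 strictly dominates day 3 for the inspector; day 3 is strictly dominated.

3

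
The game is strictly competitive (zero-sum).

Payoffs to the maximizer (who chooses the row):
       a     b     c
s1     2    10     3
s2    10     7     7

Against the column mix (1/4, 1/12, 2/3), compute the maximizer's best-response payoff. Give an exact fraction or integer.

31/4

s1: (2)·(1/4) + (10)·(1/12) + (3)·(2/3) = 10/3.
s2: (10)·(1/4) + (7)·(1/12) + (7)·(2/3) = 31/4.
The best pure response is s2 with expected payoff 31/4.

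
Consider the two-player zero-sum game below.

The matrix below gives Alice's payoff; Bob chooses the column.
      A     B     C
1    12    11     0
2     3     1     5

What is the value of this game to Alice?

Column A is strictly dominated by B for Bob (it gives Alice more in every row).
The remaining 2×2 game on (1, 2) × (B, C) has no saddle point. Let Alice play 1 with probability p; indifference gives 11p + (1−p) = 5(1−p), so p = 4/15.
Similarly Bob's optimal q on B is 1/3, and the value is 11·(1/3) + (0)·(2/3) = 11/3.

11/3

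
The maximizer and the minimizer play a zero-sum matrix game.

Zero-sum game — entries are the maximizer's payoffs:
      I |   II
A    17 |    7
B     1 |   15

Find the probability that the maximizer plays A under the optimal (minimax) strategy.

7/12

Row minima are 7 and 1, so the maximizer's maximin is 7; column maxima are 17 and 15, so the minimizer's minimax is 15. These differ, so the equilibrium is in mixed strategies.
Let the maximizer play A with probability p. The minimizer is indifferent when 17p + (1−p) = 7p + 15(1−p), giving p = 7/12.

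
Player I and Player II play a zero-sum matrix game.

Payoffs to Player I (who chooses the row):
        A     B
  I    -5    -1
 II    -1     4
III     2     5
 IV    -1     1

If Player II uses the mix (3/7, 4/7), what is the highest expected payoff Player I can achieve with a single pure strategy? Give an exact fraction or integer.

I: (-5)·(3/7) + (-1)·(4/7) = -19/7.
II: (-1)·(3/7) + (4)·(4/7) = 13/7.
III: (2)·(3/7) + (5)·(4/7) = 26/7.
IV: (-1)·(3/7) + (1)·(4/7) = 1/7.
The best pure response is III with expected payoff 26/7.

26/7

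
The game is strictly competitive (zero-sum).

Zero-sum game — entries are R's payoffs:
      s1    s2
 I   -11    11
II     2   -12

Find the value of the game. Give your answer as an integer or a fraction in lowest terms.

Row minima are -11 and -12, so R's maximin is -11; column maxima are 2 and 11, so C's minimax is 2. These differ, so the equilibrium is in mixed strategies.
Let R play I with probability p. C is indifferent when −11p + 2(1−p) = 11p − 12(1−p), giving p = 7/18.
Let C play s1 with probability q. R is indifferent when −11q + 11(1−q) = 2q − 12(1−q), giving q = 23/36.
The value is -11·(23/36) + (11)·(13/36) = -55/18.

-55/18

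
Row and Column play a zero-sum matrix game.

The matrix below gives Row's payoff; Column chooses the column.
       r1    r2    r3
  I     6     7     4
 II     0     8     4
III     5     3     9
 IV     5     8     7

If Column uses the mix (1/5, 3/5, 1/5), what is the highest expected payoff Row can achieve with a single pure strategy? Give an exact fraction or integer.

36/5

I: (6)·(1/5) + (7)·(3/5) + (4)·(1/5) = 31/5.
II: (0)·(1/5) + (8)·(3/5) + (4)·(1/5) = 28/5.
III: (5)·(1/5) + (3)·(3/5) + (9)·(1/5) = 23/5.
IV: (5)·(1/5) + (8)·(3/5) + (7)·(1/5) = 36/5.
The best pure response is IV with expected payoff 36/5.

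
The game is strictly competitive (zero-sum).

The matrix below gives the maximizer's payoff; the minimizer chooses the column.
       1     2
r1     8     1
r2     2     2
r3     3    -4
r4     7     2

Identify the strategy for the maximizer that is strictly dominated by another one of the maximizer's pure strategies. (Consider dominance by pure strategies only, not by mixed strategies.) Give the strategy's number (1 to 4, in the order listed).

3

Compare r3 with r1: 8 > 3, 1 > -4.
So r1 strictly dominates r3 for the maximizer; r3 is strictly dominated.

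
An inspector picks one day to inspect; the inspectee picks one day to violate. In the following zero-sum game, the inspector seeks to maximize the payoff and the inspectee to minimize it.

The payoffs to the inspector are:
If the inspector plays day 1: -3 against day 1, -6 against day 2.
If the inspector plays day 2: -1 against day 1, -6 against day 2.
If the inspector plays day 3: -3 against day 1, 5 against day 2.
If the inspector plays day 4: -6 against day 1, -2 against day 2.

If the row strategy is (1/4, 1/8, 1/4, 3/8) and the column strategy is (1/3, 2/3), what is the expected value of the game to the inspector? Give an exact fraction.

-59/24

Against (1/3, 2/3), each row's expected payoff is day 1: -5; day 2: -13/3; day 3: 7/3; day 4: -10/3.
Taking the (1/4, 1/8, 1/4, 3/8)-weighted average: (1/4)·(-5) + (1/8)·(-13/3) + (1/4)·(7/3) + (3/8)·(-10/3) = -59/24.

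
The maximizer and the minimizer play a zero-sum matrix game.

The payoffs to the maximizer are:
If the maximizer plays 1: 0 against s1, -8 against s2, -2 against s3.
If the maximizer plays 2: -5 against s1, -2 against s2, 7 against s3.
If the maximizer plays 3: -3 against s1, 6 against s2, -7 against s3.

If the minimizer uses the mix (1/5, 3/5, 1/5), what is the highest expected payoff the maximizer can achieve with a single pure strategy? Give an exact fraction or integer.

8/5

1: (0)·(1/5) + (-8)·(3/5) + (-2)·(1/5) = -26/5.
2: (-5)·(1/5) + (-2)·(3/5) + (7)·(1/5) = -4/5.
3: (-3)·(1/5) + (6)·(3/5) + (-7)·(1/5) = 8/5.
The best pure response is 3 with expected payoff 8/5.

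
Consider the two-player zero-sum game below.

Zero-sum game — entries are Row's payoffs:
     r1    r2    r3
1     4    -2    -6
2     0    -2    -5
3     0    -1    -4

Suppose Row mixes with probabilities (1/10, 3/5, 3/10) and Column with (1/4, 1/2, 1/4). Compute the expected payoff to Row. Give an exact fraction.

-39/20

Against (1/4, 1/2, 1/4), each row's expected payoff is 1: -3/2; 2: -9/4; 3: -3/2.
Taking the (1/10, 3/5, 3/10)-weighted average: (1/10)·(-3/2) + (3/5)·(-9/4) + (3/10)·(-3/2) = -39/20.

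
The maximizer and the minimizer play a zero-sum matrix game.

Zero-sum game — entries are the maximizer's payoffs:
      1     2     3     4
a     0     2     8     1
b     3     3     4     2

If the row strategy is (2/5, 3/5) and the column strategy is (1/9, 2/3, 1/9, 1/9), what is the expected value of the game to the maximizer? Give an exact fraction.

41/15

Against (1/9, 2/3, 1/9, 1/9), each row's expected payoff is a: 7/3; b: 3.
Taking the (2/5, 3/5)-weighted average: (2/5)·(7/3) + (3/5)·(3) = 41/15.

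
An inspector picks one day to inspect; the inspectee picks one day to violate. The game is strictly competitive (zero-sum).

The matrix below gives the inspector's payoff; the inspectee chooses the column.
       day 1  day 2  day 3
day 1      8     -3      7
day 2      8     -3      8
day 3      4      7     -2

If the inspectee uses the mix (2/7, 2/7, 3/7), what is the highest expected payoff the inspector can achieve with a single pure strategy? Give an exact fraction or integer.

34/7

day 1: (8)·(2/7) + (-3)·(2/7) + (7)·(3/7) = 31/7.
day 2: (8)·(2/7) + (-3)·(2/7) + (8)·(3/7) = 34/7.
day 3: (4)·(2/7) + (7)·(2/7) + (-2)·(3/7) = 16/7.
The best pure response is day 2 with expected payoff 34/7.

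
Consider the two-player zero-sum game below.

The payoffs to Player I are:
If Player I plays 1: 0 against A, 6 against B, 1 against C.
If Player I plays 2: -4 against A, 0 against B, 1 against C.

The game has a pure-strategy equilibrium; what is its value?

Row minima: 0, -4 → Player I's maximin is 0.
Column maxima: 0, 6, 1 → Player II's minimax is 0.
They coincide at (1, A), so the value is 0.

0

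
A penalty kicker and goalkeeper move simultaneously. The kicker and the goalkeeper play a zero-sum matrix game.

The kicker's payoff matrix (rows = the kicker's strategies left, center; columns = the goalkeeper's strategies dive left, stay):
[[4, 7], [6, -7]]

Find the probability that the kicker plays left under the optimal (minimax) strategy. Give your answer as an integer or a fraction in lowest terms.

Row minima are 4 and -7, so the kicker's maximin is 4; column maxima are 6 and 7, so the goalkeeper's minimax is 6. These differ, so the equilibrium is in mixed strategies.
Let the kicker play left with probability p. The goalkeeper is indifferent when 4p + 6(1−p) = 7p − 7(1−p), giving p = 13/16.

13/16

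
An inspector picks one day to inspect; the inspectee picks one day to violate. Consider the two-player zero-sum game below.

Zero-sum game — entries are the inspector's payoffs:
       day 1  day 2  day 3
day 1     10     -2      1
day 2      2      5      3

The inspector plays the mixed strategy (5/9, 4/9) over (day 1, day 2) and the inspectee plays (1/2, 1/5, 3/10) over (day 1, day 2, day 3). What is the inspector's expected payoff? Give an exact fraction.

361/90

Against (1/2, 1/5, 3/10), each row's expected payoff is day 1: 49/10; day 2: 29/10.
Taking the (5/9, 4/9)-weighted average: (5/9)·(49/10) + (4/9)·(29/10) = 361/90.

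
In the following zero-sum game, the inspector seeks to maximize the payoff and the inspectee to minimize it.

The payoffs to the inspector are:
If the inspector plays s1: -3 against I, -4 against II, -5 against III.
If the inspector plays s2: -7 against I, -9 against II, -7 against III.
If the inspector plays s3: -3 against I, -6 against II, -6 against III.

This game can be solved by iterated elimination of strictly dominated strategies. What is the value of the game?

-5

Column I is strictly dominated by II for the inspectee (-4<-3, -9<-7, -6<-3); eliminate I.
Row s3 is strictly dominated by row s1 (-4>-6, -5>-6); eliminate s3.
Row s2 is strictly dominated by row s1 (-4>-9, -5>-7); eliminate s2.
Column II is strictly dominated by III for the inspectee (-5<-4); eliminate II.
Only (s1, III) remains, with payoff -5.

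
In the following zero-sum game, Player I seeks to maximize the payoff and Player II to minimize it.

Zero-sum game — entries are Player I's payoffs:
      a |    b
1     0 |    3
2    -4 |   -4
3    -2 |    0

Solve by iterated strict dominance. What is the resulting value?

Row 3 is strictly dominated by row 1 (0>-2, 3>0); eliminate 3.
Row 2 is strictly dominated by row 1 (0>-4, 3>-4); eliminate 2.
Column b is strictly dominated by a for Player II (0<3); eliminate b.
Only (1, a) remains, with payoff 0.

0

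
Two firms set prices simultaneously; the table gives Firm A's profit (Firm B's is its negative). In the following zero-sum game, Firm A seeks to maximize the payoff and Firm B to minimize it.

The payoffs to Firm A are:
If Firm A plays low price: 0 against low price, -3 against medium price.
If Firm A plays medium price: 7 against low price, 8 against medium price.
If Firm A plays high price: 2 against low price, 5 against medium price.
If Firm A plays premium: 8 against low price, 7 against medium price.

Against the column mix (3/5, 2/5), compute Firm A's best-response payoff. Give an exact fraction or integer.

low price: (0)·(3/5) + (-3)·(2/5) = -6/5.
medium price: (7)·(3/5) + (8)·(2/5) = 37/5.
high price: (2)·(3/5) + (5)·(2/5) = 16/5.
premium: (8)·(3/5) + (7)·(2/5) = 38/5.
The best pure response is premium with expected payoff 38/5.

38/5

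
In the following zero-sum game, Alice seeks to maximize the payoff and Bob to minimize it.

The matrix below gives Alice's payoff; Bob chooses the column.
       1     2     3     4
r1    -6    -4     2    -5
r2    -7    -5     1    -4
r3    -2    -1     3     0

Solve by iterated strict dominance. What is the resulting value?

Row r1 is strictly dominated by row r3 (-2>-6, -1>-4, 3>2, 0>-5); eliminate r1.
Row r2 is strictly dominated by row r3 (-2>-7, -1>-5, 3>1, 0>-4); eliminate r2.
Column 3 is strictly dominated by 1 for Bob (-2<3); eliminate 3.
Column 4 is strictly dominated by 1 for Bob (-2<0); eliminate 4.
Column 2 is strictly dominated by 1 for Bob (-2<-1); eliminate 2.
Only (r3, 1) remains, with payoff -2.

-2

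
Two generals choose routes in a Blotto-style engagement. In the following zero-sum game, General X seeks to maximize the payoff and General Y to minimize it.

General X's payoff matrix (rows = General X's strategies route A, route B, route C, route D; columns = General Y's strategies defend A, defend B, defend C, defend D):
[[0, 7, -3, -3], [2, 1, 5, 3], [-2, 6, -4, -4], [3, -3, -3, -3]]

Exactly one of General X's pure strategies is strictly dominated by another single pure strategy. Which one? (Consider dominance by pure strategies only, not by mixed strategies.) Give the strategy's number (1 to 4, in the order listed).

3

Compare route C with route A: 0 > -2, 7 > 6, -3 > -4, -3 > -4.
So route A strictly dominates route C for General X; route C is strictly dominated.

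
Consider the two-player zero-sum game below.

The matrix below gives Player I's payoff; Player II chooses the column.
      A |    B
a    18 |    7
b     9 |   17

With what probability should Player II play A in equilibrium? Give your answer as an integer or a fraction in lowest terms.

10/19

Row minima are 7 and 9, so Player I's maximin is 9; column maxima are 18 and 17, so Player II's minimax is 17. These differ, so the equilibrium is in mixed strategies.
Let Player II play A with probability q. Player I is indifferent when 18q + 7(1−q) = 9q + 17(1−q), giving q = 10/19.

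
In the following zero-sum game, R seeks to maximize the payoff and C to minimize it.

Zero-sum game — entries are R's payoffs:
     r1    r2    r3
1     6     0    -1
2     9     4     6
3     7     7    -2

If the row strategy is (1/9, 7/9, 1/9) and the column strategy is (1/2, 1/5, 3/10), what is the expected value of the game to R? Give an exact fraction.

63/10

Against (1/2, 1/5, 3/10), each row's expected payoff is 1: 27/10; 2: 71/10; 3: 43/10.
Taking the (1/9, 7/9, 1/9)-weighted average: (1/9)·(27/10) + (7/9)·(71/10) + (1/9)·(43/10) = 63/10.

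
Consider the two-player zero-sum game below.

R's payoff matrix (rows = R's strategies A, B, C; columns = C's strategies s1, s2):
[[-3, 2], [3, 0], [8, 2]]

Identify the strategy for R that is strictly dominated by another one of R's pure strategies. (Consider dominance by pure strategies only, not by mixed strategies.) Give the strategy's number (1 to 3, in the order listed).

Compare B with C: 8 > 3, 2 > 0.
So C strictly dominates B for R; B is strictly dominated.

2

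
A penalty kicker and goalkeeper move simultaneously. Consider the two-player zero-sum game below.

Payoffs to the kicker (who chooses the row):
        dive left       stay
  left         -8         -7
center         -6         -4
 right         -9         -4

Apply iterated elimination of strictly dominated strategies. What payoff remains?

-6

Row left is strictly dominated by row center (-6>-8, -4>-7); eliminate left.
Column stay is strictly dominated by dive left for the goalkeeper (-6<-4, -9<-4); eliminate stay.
Row right is strictly dominated by row center (-6>-9); eliminate right.
Only (center, dive left) remains, with payoff -6.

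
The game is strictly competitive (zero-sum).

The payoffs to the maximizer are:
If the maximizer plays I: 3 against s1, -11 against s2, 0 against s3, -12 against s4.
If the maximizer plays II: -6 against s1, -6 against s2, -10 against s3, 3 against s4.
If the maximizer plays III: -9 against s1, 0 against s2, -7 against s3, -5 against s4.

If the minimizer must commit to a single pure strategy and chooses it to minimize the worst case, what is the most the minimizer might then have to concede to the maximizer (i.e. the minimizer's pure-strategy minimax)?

0

The worst case (largest entry) in each column is s1: 3, s2: 0, s3: 0, s4: 3.
The best (smallest) of these is 0.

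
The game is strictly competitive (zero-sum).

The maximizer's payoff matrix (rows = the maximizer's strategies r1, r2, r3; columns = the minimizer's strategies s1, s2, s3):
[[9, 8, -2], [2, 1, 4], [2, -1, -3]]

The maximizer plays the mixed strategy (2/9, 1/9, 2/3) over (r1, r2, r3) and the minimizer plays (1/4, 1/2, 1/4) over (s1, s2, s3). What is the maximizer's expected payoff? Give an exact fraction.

1

Against (1/4, 1/2, 1/4), each row's expected payoff is r1: 23/4; r2: 2; r3: -3/4.
Taking the (2/9, 1/9, 2/3)-weighted average: (2/9)·(23/4) + (1/9)·(2) + (2/3)·(-3/4) = 1.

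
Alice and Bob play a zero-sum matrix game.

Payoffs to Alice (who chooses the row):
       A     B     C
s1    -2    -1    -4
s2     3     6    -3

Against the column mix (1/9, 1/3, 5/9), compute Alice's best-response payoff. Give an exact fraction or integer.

2/3

s1: (-2)·(1/9) + (-1)·(1/3) + (-4)·(5/9) = -25/9.
s2: (3)·(1/9) + (6)·(1/3) + (-3)·(5/9) = 2/3.
The best pure response is s2 with expected payoff 2/3.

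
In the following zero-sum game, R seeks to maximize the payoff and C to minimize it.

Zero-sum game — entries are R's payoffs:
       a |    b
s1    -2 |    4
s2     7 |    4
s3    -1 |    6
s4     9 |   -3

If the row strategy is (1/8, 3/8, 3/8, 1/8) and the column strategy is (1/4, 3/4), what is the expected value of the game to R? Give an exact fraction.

59/16

Against (1/4, 3/4), each row's expected payoff is s1: 5/2; s2: 19/4; s3: 17/4; s4: 0.
Taking the (1/8, 3/8, 3/8, 1/8)-weighted average: (1/8)·(5/2) + (3/8)·(19/4) + (3/8)·(17/4) + (1/8)·(0) = 59/16.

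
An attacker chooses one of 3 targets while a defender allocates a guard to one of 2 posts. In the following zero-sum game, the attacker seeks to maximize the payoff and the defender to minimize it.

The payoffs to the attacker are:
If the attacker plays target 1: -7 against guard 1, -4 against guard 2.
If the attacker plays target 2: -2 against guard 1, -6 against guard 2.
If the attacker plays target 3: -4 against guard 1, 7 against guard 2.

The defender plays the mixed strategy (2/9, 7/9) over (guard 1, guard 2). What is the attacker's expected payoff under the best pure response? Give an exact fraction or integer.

41/9

target 1: (-7)·(2/9) + (-4)·(7/9) = -14/3.
target 2: (-2)·(2/9) + (-6)·(7/9) = -46/9.
target 3: (-4)·(2/9) + (7)·(7/9) = 41/9.
The best pure response is target 3 with expected payoff 41/9.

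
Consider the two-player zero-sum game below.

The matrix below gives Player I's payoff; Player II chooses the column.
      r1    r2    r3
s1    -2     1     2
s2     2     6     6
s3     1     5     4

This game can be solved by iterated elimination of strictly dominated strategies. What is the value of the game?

2

Column r2 is strictly dominated by r1 for Player II (-2<1, 2<6, 1<5); eliminate r2.
Column r3 is strictly dominated by r1 for Player II (-2<2, 2<6, 1<4); eliminate r3.
Row s3 is strictly dominated by row s2 (2>1); eliminate s3.
Row s1 is strictly dominated by row s2 (2>-2); eliminate s1.
Only (s2, r1) remains, with payoff 2.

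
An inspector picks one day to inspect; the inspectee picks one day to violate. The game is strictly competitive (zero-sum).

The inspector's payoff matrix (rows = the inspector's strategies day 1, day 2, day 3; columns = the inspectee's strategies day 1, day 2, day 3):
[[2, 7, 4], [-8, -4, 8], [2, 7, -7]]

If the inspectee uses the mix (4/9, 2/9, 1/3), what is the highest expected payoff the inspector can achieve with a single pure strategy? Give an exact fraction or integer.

day 1: (2)·(4/9) + (7)·(2/9) + (4)·(1/3) = 34/9.
day 2: (-8)·(4/9) + (-4)·(2/9) + (8)·(1/3) = -16/9.
day 3: (2)·(4/9) + (7)·(2/9) + (-7)·(1/3) = 1/9.
The best pure response is day 1 with expected payoff 34/9.

34/9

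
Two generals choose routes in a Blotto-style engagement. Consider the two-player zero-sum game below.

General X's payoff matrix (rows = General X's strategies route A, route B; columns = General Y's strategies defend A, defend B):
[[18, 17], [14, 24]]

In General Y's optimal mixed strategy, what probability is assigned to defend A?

Row minima are 17 and 14, so General X's maximin is 17; column maxima are 18 and 24, so General Y's minimax is 18. These differ, so the equilibrium is in mixed strategies.
Let General Y play defend A with probability q. General X is indifferent when 18q + 17(1−q) = 14q + 24(1−q), giving q = 7/11.

7/11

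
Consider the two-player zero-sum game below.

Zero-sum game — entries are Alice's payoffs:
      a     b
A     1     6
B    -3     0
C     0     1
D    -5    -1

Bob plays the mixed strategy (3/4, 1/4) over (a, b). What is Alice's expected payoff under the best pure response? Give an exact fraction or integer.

9/4

A: (1)·(3/4) + (6)·(1/4) = 9/4.
B: (-3)·(3/4) + (0)·(1/4) = -9/4.
C: (0)·(3/4) + (1)·(1/4) = 1/4.
D: (-5)·(3/4) + (-1)·(1/4) = -4.
The best pure response is A with expected payoff 9/4.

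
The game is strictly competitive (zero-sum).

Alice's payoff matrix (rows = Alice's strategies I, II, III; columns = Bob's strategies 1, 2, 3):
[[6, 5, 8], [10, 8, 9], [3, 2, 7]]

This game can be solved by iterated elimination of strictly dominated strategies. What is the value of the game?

8

Row I is strictly dominated by row II (10>6, 8>5, 9>8); eliminate I.
Row III is strictly dominated by row II (10>3, 8>2, 9>7); eliminate III.
Column 1 is strictly dominated by 2 for Bob (8<10); eliminate 1.
Column 3 is strictly dominated by 2 for Bob (8<9); eliminate 3.
Only (II, 2) remains, with payoff 8.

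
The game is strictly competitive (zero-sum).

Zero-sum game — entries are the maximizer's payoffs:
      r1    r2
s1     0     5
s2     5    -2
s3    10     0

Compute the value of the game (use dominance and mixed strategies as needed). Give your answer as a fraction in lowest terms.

Row s2 is strictly dominated by row s3, so the maximizer never plays it.
The remaining 2×2 game on (s1, s3) × (r1, r2) has no saddle point. Let the maximizer play s1 with probability p; indifference gives 10(1−p) = 5p, so p = 2/3.
Similarly the minimizer's optimal q on r1 is 1/3, and the value is 0·(1/3) + (5)·(2/3) = 10/3.

10/3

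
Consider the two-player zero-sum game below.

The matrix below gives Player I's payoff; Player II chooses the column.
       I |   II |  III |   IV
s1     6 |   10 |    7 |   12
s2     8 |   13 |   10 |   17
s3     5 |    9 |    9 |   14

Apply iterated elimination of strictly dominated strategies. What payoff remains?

Row s3 is strictly dominated by row s2 (8>5, 13>9, 10>9, 17>14); eliminate s3.
Column III is strictly dominated by I for Player II (6<7, 8<10); eliminate III.
Column IV is strictly dominated by I for Player II (6<12, 8<17); eliminate IV.
Row s1 is strictly dominated by row s2 (8>6, 13>10); eliminate s1.
Column II is strictly dominated by I for Player II (8<13); eliminate II.
Only (s2, I) remains, with payoff 8.

8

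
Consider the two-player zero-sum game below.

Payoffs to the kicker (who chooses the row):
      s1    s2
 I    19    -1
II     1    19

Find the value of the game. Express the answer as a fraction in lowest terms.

Row minima are -1 and 1, so the kicker's maximin is 1; column maxima are 19 and 19, so the goalkeeper's minimax is 19. These differ, so the equilibrium is in mixed strategies.
Let the kicker play I with probability p. The goalkeeper is indifferent when 19p + (1−p) = −p + 19(1−p), giving p = 9/19.
Let the goalkeeper play s1 with probability q. The kicker is indifferent when 19q − (1−q) = q + 19(1−q), giving q = 10/19.
The value is 19·(10/19) + (-1)·(9/19) = 181/19.

181/19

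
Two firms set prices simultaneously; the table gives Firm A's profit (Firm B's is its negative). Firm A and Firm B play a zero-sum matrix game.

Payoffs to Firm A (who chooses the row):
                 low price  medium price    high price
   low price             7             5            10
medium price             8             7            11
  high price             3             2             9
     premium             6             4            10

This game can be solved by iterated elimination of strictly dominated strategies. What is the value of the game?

7

Column low price is strictly dominated by medium price for Firm B (5<7, 7<8, 2<3, 4<6); eliminate low price.
Column high price is strictly dominated by medium price for Firm B (5<10, 7<11, 2<9, 4<10); eliminate high price.
Row premium is strictly dominated by row low price (5>4); eliminate premium.
Row low price is strictly dominated by row medium price (7>5); eliminate low price.
Row high price is strictly dominated by row medium price (7>2); eliminate high price.
Only (medium price, medium price) remains, with payoff 7.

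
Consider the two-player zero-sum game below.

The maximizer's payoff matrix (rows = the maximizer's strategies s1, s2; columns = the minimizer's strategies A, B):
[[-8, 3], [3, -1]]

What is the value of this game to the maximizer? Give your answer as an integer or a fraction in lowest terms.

Row minima are -8 and -1, so the maximizer's maximin is -1; column maxima are 3 and 3, so the minimizer's minimax is 3. These differ, so the equilibrium is in mixed strategies.
Let the maximizer play s1 with probability p. The minimizer is indifferent when −8p + 3(1−p) = 3p − (1−p), giving p = 4/15.
Let the minimizer play A with probability q. The maximizer is indifferent when −8q + 3(1−q) = 3q − (1−q), giving q = 4/15.
The value is -8·(4/15) + (3)·(11/15) = 1/15.

1/15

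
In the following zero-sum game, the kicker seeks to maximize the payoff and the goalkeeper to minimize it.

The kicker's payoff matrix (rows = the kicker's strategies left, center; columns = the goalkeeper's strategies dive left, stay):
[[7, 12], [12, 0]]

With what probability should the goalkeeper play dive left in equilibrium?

12/17

Row minima are 7 and 0, so the kicker's maximin is 7; column maxima are 12 and 12, so the goalkeeper's minimax is 12. These differ, so the equilibrium is in mixed strategies.
Let the goalkeeper play dive left with probability q. The kicker is indifferent when 7q + 12(1−q) = 12q, giving q = 12/17.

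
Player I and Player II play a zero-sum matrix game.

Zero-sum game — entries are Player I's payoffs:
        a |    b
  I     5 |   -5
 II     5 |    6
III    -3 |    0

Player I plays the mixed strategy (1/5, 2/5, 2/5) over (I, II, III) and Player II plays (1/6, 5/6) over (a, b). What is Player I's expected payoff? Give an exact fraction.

22/15

Against (1/6, 5/6), each row's expected payoff is I: -10/3; II: 35/6; III: -1/2.
Taking the (1/5, 2/5, 2/5)-weighted average: (1/5)·(-10/3) + (2/5)·(35/6) + (2/5)·(-1/2) = 22/15.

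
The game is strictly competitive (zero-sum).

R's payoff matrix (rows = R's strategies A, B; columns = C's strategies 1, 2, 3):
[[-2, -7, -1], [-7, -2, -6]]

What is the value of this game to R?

Column 3 is strictly dominated by 1 for C (it gives R more in every row).
The remaining 2×2 game on (A, B) × (1, 2) has no saddle point. Let R play A with probability p; indifference gives −2p − 7(1−p) = −7p − 2(1−p), so p = 1/2.
Similarly C's optimal q on 1 is 1/2, and the value is -2·(1/2) + (-7)·(1/2) = -9/2.

-9/2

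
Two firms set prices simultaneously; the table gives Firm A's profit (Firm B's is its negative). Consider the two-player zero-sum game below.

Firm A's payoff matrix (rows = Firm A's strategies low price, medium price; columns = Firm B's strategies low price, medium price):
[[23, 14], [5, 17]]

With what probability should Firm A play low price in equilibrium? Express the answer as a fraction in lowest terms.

Row minima are 14 and 5, so Firm A's maximin is 14; column maxima are 23 and 17, so Firm B's minimax is 17. These differ, so the equilibrium is in mixed strategies.
Let Firm A play low price with probability p. Firm B is indifferent when 23p + 5(1−p) = 14p + 17(1−p), giving p = 4/7.

4/7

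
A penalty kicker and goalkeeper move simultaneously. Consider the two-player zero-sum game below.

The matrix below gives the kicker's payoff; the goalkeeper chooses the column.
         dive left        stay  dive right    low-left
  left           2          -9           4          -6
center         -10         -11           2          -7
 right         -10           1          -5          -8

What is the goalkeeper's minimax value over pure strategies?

The worst case (largest entry) in each column is dive left: 2, stay: 1, dive right: 4, low-left: -6.
The best (smallest) of these is -6.

-6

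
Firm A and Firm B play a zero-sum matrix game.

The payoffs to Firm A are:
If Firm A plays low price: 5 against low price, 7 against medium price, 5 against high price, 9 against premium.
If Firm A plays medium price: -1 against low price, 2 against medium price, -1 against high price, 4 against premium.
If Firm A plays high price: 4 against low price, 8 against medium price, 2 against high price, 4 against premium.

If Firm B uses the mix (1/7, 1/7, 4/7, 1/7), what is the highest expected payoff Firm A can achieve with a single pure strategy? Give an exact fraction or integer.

low price: (5)·(1/7) + (7)·(1/7) + (5)·(4/7) + (9)·(1/7) = 41/7.
medium price: (-1)·(1/7) + (2)·(1/7) + (-1)·(4/7) + (4)·(1/7) = 1/7.
high price: (4)·(1/7) + (8)·(1/7) + (2)·(4/7) + (4)·(1/7) = 24/7.
The best pure response is low price with expected payoff 41/7.

41/7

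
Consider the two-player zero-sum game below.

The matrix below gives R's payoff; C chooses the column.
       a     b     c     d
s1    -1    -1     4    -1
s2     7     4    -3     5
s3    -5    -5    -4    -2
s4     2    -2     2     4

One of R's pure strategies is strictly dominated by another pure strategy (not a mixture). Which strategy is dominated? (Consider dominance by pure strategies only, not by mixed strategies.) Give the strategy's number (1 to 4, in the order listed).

Compare s3 with s1: -1 > -5, -1 > -5, 4 > -4, -1 > -2.
So s1 strictly dominates s3 for R; s3 is strictly dominated.

3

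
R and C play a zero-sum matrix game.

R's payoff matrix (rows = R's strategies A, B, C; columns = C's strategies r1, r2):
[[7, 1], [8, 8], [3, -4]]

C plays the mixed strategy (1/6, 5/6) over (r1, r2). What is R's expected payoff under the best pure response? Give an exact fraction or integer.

A: (7)·(1/6) + (1)·(5/6) = 2.
B: (8)·(1/6) + (8)·(5/6) = 8.
C: (3)·(1/6) + (-4)·(5/6) = -17/6.
The best pure response is B with expected payoff 8.

8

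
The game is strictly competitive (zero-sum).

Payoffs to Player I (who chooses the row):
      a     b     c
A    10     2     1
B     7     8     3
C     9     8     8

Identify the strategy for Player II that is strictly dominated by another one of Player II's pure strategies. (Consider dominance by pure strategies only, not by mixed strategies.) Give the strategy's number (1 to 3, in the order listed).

1

Player II prefers columns that give Player I less. Compare a with c: 1 < 10, 3 < 7, 8 < 9.
So c strictly dominates a for Player II; a is strictly dominated.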